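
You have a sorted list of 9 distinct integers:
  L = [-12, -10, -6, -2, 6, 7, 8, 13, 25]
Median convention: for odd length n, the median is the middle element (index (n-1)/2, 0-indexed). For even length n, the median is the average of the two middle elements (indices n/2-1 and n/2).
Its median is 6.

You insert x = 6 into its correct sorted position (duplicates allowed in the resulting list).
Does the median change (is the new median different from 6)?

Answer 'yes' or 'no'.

Old median = 6
Insert x = 6
New median = 6
Changed? no

Answer: no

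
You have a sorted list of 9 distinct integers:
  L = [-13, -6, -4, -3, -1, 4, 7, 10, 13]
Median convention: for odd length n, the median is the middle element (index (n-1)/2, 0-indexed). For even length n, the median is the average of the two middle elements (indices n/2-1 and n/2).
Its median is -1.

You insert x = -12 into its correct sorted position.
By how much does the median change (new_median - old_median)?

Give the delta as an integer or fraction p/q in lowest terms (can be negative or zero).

Old median = -1
After inserting x = -12: new sorted = [-13, -12, -6, -4, -3, -1, 4, 7, 10, 13]
New median = -2
Delta = -2 - -1 = -1

Answer: -1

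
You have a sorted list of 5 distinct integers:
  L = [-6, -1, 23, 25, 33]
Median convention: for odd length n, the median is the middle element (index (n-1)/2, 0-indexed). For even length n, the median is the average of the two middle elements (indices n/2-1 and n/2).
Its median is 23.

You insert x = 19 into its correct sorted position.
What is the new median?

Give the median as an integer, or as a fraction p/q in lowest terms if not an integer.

Old list (sorted, length 5): [-6, -1, 23, 25, 33]
Old median = 23
Insert x = 19
Old length odd (5). Middle was index 2 = 23.
New length even (6). New median = avg of two middle elements.
x = 19: 2 elements are < x, 3 elements are > x.
New sorted list: [-6, -1, 19, 23, 25, 33]
New median = 21

Answer: 21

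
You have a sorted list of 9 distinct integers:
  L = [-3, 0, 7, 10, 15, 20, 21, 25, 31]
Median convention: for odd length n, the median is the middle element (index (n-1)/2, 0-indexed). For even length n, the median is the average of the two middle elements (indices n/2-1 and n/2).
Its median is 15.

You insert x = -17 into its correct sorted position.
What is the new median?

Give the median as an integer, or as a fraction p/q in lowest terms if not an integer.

Old list (sorted, length 9): [-3, 0, 7, 10, 15, 20, 21, 25, 31]
Old median = 15
Insert x = -17
Old length odd (9). Middle was index 4 = 15.
New length even (10). New median = avg of two middle elements.
x = -17: 0 elements are < x, 9 elements are > x.
New sorted list: [-17, -3, 0, 7, 10, 15, 20, 21, 25, 31]
New median = 25/2

Answer: 25/2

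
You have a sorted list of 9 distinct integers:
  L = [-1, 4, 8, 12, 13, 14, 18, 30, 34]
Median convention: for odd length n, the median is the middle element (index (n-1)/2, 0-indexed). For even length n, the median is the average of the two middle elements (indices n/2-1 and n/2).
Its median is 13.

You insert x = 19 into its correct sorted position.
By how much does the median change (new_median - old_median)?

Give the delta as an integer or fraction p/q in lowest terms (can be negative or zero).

Answer: 1/2

Derivation:
Old median = 13
After inserting x = 19: new sorted = [-1, 4, 8, 12, 13, 14, 18, 19, 30, 34]
New median = 27/2
Delta = 27/2 - 13 = 1/2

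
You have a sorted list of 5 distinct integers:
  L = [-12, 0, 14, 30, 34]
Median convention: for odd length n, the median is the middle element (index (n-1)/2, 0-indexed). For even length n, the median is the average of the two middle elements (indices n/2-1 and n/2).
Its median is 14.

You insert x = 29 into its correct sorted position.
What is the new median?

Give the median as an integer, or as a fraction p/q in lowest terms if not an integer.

Old list (sorted, length 5): [-12, 0, 14, 30, 34]
Old median = 14
Insert x = 29
Old length odd (5). Middle was index 2 = 14.
New length even (6). New median = avg of two middle elements.
x = 29: 3 elements are < x, 2 elements are > x.
New sorted list: [-12, 0, 14, 29, 30, 34]
New median = 43/2

Answer: 43/2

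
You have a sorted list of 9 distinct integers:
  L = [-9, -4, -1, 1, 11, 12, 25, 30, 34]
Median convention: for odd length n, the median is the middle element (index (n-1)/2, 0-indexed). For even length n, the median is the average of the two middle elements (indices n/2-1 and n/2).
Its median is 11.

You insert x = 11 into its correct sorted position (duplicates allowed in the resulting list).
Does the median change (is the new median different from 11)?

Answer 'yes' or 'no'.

Answer: no

Derivation:
Old median = 11
Insert x = 11
New median = 11
Changed? no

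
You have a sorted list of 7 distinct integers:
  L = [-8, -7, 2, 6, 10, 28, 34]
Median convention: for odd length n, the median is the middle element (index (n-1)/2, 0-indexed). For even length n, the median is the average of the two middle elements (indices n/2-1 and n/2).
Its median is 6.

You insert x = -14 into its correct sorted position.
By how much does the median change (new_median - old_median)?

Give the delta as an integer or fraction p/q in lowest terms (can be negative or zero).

Old median = 6
After inserting x = -14: new sorted = [-14, -8, -7, 2, 6, 10, 28, 34]
New median = 4
Delta = 4 - 6 = -2

Answer: -2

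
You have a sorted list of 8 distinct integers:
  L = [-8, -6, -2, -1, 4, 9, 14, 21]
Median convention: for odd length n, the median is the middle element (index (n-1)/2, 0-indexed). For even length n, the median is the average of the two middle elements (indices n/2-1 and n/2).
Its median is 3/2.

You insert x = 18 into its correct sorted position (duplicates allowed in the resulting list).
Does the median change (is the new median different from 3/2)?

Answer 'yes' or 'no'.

Old median = 3/2
Insert x = 18
New median = 4
Changed? yes

Answer: yes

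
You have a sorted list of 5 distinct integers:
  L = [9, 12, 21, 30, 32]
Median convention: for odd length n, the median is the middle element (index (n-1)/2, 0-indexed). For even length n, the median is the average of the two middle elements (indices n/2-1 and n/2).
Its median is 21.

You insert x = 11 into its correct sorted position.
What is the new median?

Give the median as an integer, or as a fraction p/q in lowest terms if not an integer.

Answer: 33/2

Derivation:
Old list (sorted, length 5): [9, 12, 21, 30, 32]
Old median = 21
Insert x = 11
Old length odd (5). Middle was index 2 = 21.
New length even (6). New median = avg of two middle elements.
x = 11: 1 elements are < x, 4 elements are > x.
New sorted list: [9, 11, 12, 21, 30, 32]
New median = 33/2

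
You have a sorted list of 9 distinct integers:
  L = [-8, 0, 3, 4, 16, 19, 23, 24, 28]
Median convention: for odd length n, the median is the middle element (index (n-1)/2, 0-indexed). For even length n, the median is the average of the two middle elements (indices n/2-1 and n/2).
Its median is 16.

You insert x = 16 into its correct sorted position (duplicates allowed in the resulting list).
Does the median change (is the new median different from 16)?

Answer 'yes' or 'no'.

Answer: no

Derivation:
Old median = 16
Insert x = 16
New median = 16
Changed? no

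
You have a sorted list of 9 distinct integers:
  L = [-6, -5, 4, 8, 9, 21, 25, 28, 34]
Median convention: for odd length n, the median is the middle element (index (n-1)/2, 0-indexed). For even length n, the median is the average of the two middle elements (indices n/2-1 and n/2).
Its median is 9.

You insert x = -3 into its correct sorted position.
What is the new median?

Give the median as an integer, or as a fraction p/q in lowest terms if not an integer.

Old list (sorted, length 9): [-6, -5, 4, 8, 9, 21, 25, 28, 34]
Old median = 9
Insert x = -3
Old length odd (9). Middle was index 4 = 9.
New length even (10). New median = avg of two middle elements.
x = -3: 2 elements are < x, 7 elements are > x.
New sorted list: [-6, -5, -3, 4, 8, 9, 21, 25, 28, 34]
New median = 17/2

Answer: 17/2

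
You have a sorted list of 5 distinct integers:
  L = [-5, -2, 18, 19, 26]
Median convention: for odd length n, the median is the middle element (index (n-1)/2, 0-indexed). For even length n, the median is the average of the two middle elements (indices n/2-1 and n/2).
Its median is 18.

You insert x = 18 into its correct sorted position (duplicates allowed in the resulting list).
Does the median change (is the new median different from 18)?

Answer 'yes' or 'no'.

Old median = 18
Insert x = 18
New median = 18
Changed? no

Answer: no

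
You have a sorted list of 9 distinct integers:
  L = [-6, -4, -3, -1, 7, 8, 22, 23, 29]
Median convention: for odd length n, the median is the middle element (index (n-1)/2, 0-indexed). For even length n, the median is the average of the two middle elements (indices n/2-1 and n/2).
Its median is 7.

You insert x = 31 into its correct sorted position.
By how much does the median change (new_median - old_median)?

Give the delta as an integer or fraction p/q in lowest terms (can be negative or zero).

Old median = 7
After inserting x = 31: new sorted = [-6, -4, -3, -1, 7, 8, 22, 23, 29, 31]
New median = 15/2
Delta = 15/2 - 7 = 1/2

Answer: 1/2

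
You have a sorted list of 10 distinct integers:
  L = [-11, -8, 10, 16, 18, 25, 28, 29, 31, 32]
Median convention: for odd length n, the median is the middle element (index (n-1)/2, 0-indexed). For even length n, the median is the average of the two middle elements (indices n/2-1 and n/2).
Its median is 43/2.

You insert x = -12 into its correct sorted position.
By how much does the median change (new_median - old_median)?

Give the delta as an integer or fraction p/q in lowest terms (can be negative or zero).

Answer: -7/2

Derivation:
Old median = 43/2
After inserting x = -12: new sorted = [-12, -11, -8, 10, 16, 18, 25, 28, 29, 31, 32]
New median = 18
Delta = 18 - 43/2 = -7/2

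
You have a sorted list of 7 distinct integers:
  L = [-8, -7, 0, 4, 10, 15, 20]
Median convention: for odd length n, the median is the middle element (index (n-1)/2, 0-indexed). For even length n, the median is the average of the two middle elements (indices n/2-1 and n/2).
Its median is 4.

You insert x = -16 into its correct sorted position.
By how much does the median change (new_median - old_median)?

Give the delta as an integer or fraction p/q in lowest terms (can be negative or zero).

Old median = 4
After inserting x = -16: new sorted = [-16, -8, -7, 0, 4, 10, 15, 20]
New median = 2
Delta = 2 - 4 = -2

Answer: -2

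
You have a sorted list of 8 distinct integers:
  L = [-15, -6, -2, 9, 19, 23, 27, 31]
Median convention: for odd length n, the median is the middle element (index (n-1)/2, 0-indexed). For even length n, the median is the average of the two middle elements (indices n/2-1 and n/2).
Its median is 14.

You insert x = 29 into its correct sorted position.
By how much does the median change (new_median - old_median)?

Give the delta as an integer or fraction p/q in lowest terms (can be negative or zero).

Answer: 5

Derivation:
Old median = 14
After inserting x = 29: new sorted = [-15, -6, -2, 9, 19, 23, 27, 29, 31]
New median = 19
Delta = 19 - 14 = 5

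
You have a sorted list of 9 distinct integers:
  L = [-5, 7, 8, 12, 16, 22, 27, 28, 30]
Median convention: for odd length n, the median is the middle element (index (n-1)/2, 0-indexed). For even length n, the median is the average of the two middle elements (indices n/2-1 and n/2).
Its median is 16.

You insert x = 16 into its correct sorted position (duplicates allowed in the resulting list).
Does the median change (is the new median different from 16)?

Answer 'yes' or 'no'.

Answer: no

Derivation:
Old median = 16
Insert x = 16
New median = 16
Changed? no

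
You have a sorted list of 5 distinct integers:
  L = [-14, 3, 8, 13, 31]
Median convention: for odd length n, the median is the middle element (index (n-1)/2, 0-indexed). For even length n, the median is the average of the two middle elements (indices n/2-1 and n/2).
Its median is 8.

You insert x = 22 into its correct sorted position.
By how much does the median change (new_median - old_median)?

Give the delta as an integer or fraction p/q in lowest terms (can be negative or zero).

Answer: 5/2

Derivation:
Old median = 8
After inserting x = 22: new sorted = [-14, 3, 8, 13, 22, 31]
New median = 21/2
Delta = 21/2 - 8 = 5/2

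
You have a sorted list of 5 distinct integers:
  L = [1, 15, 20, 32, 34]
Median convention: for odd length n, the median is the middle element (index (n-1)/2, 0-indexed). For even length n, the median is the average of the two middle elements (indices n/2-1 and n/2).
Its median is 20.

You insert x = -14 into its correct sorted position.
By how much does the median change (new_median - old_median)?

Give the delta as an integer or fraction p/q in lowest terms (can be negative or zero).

Answer: -5/2

Derivation:
Old median = 20
After inserting x = -14: new sorted = [-14, 1, 15, 20, 32, 34]
New median = 35/2
Delta = 35/2 - 20 = -5/2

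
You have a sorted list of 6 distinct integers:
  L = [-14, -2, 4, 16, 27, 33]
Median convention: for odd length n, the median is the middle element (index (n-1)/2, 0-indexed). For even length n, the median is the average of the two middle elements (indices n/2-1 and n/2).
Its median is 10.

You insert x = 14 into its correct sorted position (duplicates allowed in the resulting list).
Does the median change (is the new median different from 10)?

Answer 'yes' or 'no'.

Old median = 10
Insert x = 14
New median = 14
Changed? yes

Answer: yes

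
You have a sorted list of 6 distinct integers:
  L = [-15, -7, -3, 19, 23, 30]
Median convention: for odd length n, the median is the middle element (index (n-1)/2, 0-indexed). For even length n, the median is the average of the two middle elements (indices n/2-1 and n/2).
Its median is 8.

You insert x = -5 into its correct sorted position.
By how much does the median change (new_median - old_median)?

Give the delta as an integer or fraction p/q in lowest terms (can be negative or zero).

Answer: -11

Derivation:
Old median = 8
After inserting x = -5: new sorted = [-15, -7, -5, -3, 19, 23, 30]
New median = -3
Delta = -3 - 8 = -11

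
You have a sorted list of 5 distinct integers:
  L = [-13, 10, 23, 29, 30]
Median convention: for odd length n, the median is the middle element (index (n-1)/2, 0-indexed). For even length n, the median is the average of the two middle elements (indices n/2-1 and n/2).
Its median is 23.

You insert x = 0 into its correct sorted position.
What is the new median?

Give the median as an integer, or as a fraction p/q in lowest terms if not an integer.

Old list (sorted, length 5): [-13, 10, 23, 29, 30]
Old median = 23
Insert x = 0
Old length odd (5). Middle was index 2 = 23.
New length even (6). New median = avg of two middle elements.
x = 0: 1 elements are < x, 4 elements are > x.
New sorted list: [-13, 0, 10, 23, 29, 30]
New median = 33/2

Answer: 33/2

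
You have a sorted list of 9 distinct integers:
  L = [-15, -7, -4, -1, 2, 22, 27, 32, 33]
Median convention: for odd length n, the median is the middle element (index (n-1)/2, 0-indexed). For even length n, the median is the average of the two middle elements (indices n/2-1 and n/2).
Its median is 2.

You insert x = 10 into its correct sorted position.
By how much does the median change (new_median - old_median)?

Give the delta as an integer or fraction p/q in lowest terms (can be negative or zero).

Answer: 4

Derivation:
Old median = 2
After inserting x = 10: new sorted = [-15, -7, -4, -1, 2, 10, 22, 27, 32, 33]
New median = 6
Delta = 6 - 2 = 4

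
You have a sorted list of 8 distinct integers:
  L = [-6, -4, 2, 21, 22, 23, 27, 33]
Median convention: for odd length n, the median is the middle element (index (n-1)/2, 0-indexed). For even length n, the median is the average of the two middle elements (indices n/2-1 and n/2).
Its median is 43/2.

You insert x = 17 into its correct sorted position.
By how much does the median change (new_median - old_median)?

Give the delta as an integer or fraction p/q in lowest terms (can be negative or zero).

Answer: -1/2

Derivation:
Old median = 43/2
After inserting x = 17: new sorted = [-6, -4, 2, 17, 21, 22, 23, 27, 33]
New median = 21
Delta = 21 - 43/2 = -1/2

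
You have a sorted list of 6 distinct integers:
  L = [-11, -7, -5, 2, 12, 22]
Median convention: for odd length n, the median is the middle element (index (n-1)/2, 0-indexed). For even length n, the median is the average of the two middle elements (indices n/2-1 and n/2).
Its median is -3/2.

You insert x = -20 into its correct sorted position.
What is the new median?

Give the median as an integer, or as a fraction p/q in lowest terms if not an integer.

Answer: -5

Derivation:
Old list (sorted, length 6): [-11, -7, -5, 2, 12, 22]
Old median = -3/2
Insert x = -20
Old length even (6). Middle pair: indices 2,3 = -5,2.
New length odd (7). New median = single middle element.
x = -20: 0 elements are < x, 6 elements are > x.
New sorted list: [-20, -11, -7, -5, 2, 12, 22]
New median = -5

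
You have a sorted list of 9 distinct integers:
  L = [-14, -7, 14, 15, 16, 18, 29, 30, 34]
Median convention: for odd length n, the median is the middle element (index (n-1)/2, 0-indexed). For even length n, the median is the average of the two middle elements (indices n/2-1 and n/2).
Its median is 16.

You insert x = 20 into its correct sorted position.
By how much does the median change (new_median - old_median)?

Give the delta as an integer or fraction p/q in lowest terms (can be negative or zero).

Answer: 1

Derivation:
Old median = 16
After inserting x = 20: new sorted = [-14, -7, 14, 15, 16, 18, 20, 29, 30, 34]
New median = 17
Delta = 17 - 16 = 1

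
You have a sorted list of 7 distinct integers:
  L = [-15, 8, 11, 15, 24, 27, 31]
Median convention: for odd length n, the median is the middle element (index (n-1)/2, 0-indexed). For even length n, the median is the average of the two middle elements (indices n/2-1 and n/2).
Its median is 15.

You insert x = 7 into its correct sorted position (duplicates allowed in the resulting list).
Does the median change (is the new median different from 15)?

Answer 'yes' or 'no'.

Answer: yes

Derivation:
Old median = 15
Insert x = 7
New median = 13
Changed? yes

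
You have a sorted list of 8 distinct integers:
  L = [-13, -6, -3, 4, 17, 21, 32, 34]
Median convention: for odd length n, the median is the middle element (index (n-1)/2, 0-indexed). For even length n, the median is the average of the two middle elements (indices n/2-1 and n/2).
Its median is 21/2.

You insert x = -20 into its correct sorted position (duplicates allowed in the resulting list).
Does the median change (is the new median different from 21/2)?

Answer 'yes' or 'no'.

Old median = 21/2
Insert x = -20
New median = 4
Changed? yes

Answer: yes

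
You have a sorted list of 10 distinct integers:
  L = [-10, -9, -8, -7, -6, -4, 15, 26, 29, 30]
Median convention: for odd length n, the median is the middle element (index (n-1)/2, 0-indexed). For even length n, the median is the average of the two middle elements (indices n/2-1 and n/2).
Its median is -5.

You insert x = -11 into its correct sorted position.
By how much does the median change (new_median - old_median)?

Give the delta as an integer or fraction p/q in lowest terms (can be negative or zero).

Answer: -1

Derivation:
Old median = -5
After inserting x = -11: new sorted = [-11, -10, -9, -8, -7, -6, -4, 15, 26, 29, 30]
New median = -6
Delta = -6 - -5 = -1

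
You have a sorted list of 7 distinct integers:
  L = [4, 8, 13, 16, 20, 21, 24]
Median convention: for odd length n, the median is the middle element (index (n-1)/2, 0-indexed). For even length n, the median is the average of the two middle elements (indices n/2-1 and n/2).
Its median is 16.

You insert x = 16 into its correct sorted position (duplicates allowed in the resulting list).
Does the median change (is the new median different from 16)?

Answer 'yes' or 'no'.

Answer: no

Derivation:
Old median = 16
Insert x = 16
New median = 16
Changed? no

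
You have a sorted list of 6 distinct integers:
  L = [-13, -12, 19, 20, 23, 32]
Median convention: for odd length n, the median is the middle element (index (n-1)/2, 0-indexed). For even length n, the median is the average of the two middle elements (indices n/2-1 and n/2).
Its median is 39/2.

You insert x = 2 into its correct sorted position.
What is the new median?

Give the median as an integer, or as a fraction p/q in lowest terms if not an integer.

Answer: 19

Derivation:
Old list (sorted, length 6): [-13, -12, 19, 20, 23, 32]
Old median = 39/2
Insert x = 2
Old length even (6). Middle pair: indices 2,3 = 19,20.
New length odd (7). New median = single middle element.
x = 2: 2 elements are < x, 4 elements are > x.
New sorted list: [-13, -12, 2, 19, 20, 23, 32]
New median = 19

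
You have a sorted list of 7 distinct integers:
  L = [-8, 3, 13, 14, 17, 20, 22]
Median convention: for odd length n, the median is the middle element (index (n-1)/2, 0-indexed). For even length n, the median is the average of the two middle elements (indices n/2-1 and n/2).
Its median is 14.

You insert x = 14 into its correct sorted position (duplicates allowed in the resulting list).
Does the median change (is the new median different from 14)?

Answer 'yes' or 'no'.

Answer: no

Derivation:
Old median = 14
Insert x = 14
New median = 14
Changed? no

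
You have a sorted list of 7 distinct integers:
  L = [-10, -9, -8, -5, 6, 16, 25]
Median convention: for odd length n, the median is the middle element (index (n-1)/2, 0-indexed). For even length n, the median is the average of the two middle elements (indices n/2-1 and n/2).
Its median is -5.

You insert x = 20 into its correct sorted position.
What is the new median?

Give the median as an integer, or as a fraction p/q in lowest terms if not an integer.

Answer: 1/2

Derivation:
Old list (sorted, length 7): [-10, -9, -8, -5, 6, 16, 25]
Old median = -5
Insert x = 20
Old length odd (7). Middle was index 3 = -5.
New length even (8). New median = avg of two middle elements.
x = 20: 6 elements are < x, 1 elements are > x.
New sorted list: [-10, -9, -8, -5, 6, 16, 20, 25]
New median = 1/2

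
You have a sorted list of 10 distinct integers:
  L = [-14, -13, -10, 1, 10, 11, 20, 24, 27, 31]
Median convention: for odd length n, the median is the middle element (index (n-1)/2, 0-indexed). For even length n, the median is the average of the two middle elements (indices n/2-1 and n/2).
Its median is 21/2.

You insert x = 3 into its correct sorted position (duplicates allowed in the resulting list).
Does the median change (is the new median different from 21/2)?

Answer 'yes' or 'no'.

Answer: yes

Derivation:
Old median = 21/2
Insert x = 3
New median = 10
Changed? yes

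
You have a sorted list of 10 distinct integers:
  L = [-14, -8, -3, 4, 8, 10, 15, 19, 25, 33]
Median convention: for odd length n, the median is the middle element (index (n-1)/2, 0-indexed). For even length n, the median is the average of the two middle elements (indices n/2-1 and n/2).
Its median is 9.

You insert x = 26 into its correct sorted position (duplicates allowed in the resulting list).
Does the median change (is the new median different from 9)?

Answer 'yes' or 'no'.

Old median = 9
Insert x = 26
New median = 10
Changed? yes

Answer: yes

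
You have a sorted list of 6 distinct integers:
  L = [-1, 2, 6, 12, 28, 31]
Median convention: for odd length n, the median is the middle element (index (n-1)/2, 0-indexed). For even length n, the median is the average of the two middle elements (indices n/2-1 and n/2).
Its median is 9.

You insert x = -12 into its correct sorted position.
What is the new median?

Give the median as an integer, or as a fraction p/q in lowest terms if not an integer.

Old list (sorted, length 6): [-1, 2, 6, 12, 28, 31]
Old median = 9
Insert x = -12
Old length even (6). Middle pair: indices 2,3 = 6,12.
New length odd (7). New median = single middle element.
x = -12: 0 elements are < x, 6 elements are > x.
New sorted list: [-12, -1, 2, 6, 12, 28, 31]
New median = 6

Answer: 6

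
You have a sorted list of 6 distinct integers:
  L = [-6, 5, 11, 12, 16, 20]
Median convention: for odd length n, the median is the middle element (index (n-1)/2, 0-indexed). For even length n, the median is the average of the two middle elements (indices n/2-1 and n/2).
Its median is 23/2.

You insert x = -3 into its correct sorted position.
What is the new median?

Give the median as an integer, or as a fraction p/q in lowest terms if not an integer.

Old list (sorted, length 6): [-6, 5, 11, 12, 16, 20]
Old median = 23/2
Insert x = -3
Old length even (6). Middle pair: indices 2,3 = 11,12.
New length odd (7). New median = single middle element.
x = -3: 1 elements are < x, 5 elements are > x.
New sorted list: [-6, -3, 5, 11, 12, 16, 20]
New median = 11

Answer: 11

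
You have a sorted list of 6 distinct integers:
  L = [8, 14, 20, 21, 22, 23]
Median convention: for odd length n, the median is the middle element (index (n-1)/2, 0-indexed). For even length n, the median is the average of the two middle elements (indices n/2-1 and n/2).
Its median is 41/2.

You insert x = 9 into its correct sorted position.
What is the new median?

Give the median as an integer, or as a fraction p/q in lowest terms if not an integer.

Answer: 20

Derivation:
Old list (sorted, length 6): [8, 14, 20, 21, 22, 23]
Old median = 41/2
Insert x = 9
Old length even (6). Middle pair: indices 2,3 = 20,21.
New length odd (7). New median = single middle element.
x = 9: 1 elements are < x, 5 elements are > x.
New sorted list: [8, 9, 14, 20, 21, 22, 23]
New median = 20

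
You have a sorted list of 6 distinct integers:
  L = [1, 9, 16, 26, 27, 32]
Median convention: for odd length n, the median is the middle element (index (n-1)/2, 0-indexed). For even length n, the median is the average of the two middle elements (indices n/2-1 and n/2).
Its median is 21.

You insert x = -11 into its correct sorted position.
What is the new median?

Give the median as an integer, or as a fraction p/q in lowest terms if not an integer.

Old list (sorted, length 6): [1, 9, 16, 26, 27, 32]
Old median = 21
Insert x = -11
Old length even (6). Middle pair: indices 2,3 = 16,26.
New length odd (7). New median = single middle element.
x = -11: 0 elements are < x, 6 elements are > x.
New sorted list: [-11, 1, 9, 16, 26, 27, 32]
New median = 16

Answer: 16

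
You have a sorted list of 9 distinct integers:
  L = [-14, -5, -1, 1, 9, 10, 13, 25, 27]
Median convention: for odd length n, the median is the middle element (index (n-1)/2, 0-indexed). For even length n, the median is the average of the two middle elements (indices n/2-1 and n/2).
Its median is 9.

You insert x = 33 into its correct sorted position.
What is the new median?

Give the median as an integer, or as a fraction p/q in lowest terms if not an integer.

Old list (sorted, length 9): [-14, -5, -1, 1, 9, 10, 13, 25, 27]
Old median = 9
Insert x = 33
Old length odd (9). Middle was index 4 = 9.
New length even (10). New median = avg of two middle elements.
x = 33: 9 elements are < x, 0 elements are > x.
New sorted list: [-14, -5, -1, 1, 9, 10, 13, 25, 27, 33]
New median = 19/2

Answer: 19/2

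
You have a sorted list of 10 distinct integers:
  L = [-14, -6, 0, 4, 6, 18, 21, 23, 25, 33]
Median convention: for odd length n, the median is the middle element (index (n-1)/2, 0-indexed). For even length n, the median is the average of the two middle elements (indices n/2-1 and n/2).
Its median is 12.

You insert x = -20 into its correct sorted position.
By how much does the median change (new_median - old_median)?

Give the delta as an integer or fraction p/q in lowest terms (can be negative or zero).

Old median = 12
After inserting x = -20: new sorted = [-20, -14, -6, 0, 4, 6, 18, 21, 23, 25, 33]
New median = 6
Delta = 6 - 12 = -6

Answer: -6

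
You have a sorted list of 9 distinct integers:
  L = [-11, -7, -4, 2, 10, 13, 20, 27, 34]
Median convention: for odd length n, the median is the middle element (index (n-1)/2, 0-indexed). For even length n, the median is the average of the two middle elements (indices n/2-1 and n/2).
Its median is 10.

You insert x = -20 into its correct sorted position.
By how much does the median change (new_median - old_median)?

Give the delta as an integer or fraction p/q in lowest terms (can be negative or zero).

Old median = 10
After inserting x = -20: new sorted = [-20, -11, -7, -4, 2, 10, 13, 20, 27, 34]
New median = 6
Delta = 6 - 10 = -4

Answer: -4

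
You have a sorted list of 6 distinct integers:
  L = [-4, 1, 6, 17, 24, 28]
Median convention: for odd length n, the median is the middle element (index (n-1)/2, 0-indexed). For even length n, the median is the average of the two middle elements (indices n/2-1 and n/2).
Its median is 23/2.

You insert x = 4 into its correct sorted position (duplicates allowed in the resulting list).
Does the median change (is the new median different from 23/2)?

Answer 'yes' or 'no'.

Answer: yes

Derivation:
Old median = 23/2
Insert x = 4
New median = 6
Changed? yes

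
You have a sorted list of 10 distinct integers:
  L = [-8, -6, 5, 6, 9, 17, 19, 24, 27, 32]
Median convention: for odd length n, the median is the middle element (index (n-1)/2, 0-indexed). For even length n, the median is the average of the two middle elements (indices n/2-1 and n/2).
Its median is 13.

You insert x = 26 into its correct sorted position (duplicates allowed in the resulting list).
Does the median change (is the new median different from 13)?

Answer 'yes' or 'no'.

Old median = 13
Insert x = 26
New median = 17
Changed? yes

Answer: yes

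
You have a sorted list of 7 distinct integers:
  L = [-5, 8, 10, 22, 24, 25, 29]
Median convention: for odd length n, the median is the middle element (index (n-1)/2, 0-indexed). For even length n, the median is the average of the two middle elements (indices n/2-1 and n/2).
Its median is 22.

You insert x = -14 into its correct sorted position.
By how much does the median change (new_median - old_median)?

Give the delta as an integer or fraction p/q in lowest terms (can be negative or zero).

Answer: -6

Derivation:
Old median = 22
After inserting x = -14: new sorted = [-14, -5, 8, 10, 22, 24, 25, 29]
New median = 16
Delta = 16 - 22 = -6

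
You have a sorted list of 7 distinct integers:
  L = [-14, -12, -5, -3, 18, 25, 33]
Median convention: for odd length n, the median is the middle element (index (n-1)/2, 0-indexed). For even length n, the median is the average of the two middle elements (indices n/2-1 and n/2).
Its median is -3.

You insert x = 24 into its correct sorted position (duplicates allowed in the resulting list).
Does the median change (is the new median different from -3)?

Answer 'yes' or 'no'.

Old median = -3
Insert x = 24
New median = 15/2
Changed? yes

Answer: yes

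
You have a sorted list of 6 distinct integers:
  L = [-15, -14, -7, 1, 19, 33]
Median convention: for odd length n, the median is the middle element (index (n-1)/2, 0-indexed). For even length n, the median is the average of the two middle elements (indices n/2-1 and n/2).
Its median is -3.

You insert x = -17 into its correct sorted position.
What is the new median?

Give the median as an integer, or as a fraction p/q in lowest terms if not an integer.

Old list (sorted, length 6): [-15, -14, -7, 1, 19, 33]
Old median = -3
Insert x = -17
Old length even (6). Middle pair: indices 2,3 = -7,1.
New length odd (7). New median = single middle element.
x = -17: 0 elements are < x, 6 elements are > x.
New sorted list: [-17, -15, -14, -7, 1, 19, 33]
New median = -7

Answer: -7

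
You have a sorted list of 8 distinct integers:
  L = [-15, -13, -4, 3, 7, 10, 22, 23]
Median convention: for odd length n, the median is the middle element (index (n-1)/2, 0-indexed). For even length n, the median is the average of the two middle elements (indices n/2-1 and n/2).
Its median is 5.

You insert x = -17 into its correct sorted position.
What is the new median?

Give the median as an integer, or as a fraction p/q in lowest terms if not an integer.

Old list (sorted, length 8): [-15, -13, -4, 3, 7, 10, 22, 23]
Old median = 5
Insert x = -17
Old length even (8). Middle pair: indices 3,4 = 3,7.
New length odd (9). New median = single middle element.
x = -17: 0 elements are < x, 8 elements are > x.
New sorted list: [-17, -15, -13, -4, 3, 7, 10, 22, 23]
New median = 3

Answer: 3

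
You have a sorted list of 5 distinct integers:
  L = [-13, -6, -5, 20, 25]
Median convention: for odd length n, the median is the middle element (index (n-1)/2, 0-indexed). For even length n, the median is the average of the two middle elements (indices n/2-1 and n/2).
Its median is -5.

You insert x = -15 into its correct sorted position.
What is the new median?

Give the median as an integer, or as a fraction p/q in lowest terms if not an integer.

Old list (sorted, length 5): [-13, -6, -5, 20, 25]
Old median = -5
Insert x = -15
Old length odd (5). Middle was index 2 = -5.
New length even (6). New median = avg of two middle elements.
x = -15: 0 elements are < x, 5 elements are > x.
New sorted list: [-15, -13, -6, -5, 20, 25]
New median = -11/2

Answer: -11/2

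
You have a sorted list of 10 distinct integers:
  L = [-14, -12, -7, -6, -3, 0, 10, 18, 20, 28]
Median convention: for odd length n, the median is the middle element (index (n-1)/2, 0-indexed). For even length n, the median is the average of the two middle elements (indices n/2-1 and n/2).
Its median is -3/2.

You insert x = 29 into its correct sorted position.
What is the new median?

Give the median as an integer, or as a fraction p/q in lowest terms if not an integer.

Old list (sorted, length 10): [-14, -12, -7, -6, -3, 0, 10, 18, 20, 28]
Old median = -3/2
Insert x = 29
Old length even (10). Middle pair: indices 4,5 = -3,0.
New length odd (11). New median = single middle element.
x = 29: 10 elements are < x, 0 elements are > x.
New sorted list: [-14, -12, -7, -6, -3, 0, 10, 18, 20, 28, 29]
New median = 0

Answer: 0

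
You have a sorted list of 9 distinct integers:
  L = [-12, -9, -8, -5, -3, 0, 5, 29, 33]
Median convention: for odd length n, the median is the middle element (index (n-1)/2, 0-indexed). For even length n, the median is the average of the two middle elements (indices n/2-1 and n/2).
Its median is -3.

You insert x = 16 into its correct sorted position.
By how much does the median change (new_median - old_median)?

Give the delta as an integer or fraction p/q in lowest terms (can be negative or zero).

Old median = -3
After inserting x = 16: new sorted = [-12, -9, -8, -5, -3, 0, 5, 16, 29, 33]
New median = -3/2
Delta = -3/2 - -3 = 3/2

Answer: 3/2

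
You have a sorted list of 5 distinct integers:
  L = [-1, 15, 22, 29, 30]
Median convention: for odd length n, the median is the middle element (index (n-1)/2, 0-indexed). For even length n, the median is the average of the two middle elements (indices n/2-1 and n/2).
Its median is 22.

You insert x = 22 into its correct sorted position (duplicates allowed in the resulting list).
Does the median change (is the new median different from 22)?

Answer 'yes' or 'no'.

Old median = 22
Insert x = 22
New median = 22
Changed? no

Answer: no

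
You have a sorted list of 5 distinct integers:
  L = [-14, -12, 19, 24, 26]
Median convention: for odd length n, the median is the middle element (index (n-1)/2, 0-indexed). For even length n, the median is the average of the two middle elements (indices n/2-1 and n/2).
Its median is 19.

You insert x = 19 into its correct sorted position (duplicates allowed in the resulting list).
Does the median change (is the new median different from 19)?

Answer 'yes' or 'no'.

Answer: no

Derivation:
Old median = 19
Insert x = 19
New median = 19
Changed? no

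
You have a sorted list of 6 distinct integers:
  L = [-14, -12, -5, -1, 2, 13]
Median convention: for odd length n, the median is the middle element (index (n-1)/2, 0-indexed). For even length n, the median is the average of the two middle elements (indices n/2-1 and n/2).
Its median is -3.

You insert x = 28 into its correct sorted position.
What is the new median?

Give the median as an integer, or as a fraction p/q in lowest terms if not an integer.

Answer: -1

Derivation:
Old list (sorted, length 6): [-14, -12, -5, -1, 2, 13]
Old median = -3
Insert x = 28
Old length even (6). Middle pair: indices 2,3 = -5,-1.
New length odd (7). New median = single middle element.
x = 28: 6 elements are < x, 0 elements are > x.
New sorted list: [-14, -12, -5, -1, 2, 13, 28]
New median = -1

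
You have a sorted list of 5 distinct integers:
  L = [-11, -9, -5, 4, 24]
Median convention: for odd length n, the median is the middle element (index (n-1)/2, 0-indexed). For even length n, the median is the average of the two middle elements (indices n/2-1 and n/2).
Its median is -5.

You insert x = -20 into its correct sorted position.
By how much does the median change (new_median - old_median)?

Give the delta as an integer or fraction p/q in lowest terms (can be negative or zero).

Old median = -5
After inserting x = -20: new sorted = [-20, -11, -9, -5, 4, 24]
New median = -7
Delta = -7 - -5 = -2

Answer: -2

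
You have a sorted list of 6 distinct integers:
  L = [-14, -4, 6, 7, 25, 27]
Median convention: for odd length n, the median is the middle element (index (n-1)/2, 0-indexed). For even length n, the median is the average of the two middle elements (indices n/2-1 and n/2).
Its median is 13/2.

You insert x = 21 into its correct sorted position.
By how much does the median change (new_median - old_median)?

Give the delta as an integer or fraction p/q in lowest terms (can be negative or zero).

Old median = 13/2
After inserting x = 21: new sorted = [-14, -4, 6, 7, 21, 25, 27]
New median = 7
Delta = 7 - 13/2 = 1/2

Answer: 1/2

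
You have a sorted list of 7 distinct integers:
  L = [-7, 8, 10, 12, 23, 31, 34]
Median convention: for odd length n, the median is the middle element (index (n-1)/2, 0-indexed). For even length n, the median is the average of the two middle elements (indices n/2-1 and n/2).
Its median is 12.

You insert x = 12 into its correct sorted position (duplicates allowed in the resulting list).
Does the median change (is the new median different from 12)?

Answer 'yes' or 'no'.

Answer: no

Derivation:
Old median = 12
Insert x = 12
New median = 12
Changed? no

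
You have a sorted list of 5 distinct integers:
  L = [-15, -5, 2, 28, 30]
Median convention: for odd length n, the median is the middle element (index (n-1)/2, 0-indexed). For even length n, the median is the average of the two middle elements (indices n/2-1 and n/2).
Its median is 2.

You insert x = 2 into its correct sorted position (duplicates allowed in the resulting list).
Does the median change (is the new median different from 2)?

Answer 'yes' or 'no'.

Old median = 2
Insert x = 2
New median = 2
Changed? no

Answer: no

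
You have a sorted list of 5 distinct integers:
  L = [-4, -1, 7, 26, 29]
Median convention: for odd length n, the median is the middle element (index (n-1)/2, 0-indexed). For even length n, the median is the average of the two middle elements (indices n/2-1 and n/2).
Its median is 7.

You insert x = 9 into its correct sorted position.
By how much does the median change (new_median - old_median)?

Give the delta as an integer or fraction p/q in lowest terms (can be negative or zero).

Answer: 1

Derivation:
Old median = 7
After inserting x = 9: new sorted = [-4, -1, 7, 9, 26, 29]
New median = 8
Delta = 8 - 7 = 1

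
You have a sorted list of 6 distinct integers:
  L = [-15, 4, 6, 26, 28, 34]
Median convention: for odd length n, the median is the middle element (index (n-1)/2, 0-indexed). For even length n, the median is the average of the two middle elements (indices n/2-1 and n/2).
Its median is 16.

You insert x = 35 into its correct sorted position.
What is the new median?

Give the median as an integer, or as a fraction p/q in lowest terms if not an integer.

Answer: 26

Derivation:
Old list (sorted, length 6): [-15, 4, 6, 26, 28, 34]
Old median = 16
Insert x = 35
Old length even (6). Middle pair: indices 2,3 = 6,26.
New length odd (7). New median = single middle element.
x = 35: 6 elements are < x, 0 elements are > x.
New sorted list: [-15, 4, 6, 26, 28, 34, 35]
New median = 26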